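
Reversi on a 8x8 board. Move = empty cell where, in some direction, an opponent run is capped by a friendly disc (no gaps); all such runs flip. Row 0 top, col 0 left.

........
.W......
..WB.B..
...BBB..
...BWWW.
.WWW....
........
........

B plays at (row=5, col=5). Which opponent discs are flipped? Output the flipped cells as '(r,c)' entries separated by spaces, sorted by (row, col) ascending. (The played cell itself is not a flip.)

Answer: (4,4) (4,5)

Derivation:
Dir NW: opp run (4,4) capped by B -> flip
Dir N: opp run (4,5) capped by B -> flip
Dir NE: opp run (4,6), next='.' -> no flip
Dir W: first cell '.' (not opp) -> no flip
Dir E: first cell '.' (not opp) -> no flip
Dir SW: first cell '.' (not opp) -> no flip
Dir S: first cell '.' (not opp) -> no flip
Dir SE: first cell '.' (not opp) -> no flip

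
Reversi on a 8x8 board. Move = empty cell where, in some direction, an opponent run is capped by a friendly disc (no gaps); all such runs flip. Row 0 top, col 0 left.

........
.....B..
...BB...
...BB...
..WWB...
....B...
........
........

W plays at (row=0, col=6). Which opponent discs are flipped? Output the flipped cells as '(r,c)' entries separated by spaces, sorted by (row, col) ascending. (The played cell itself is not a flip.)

Dir NW: edge -> no flip
Dir N: edge -> no flip
Dir NE: edge -> no flip
Dir W: first cell '.' (not opp) -> no flip
Dir E: first cell '.' (not opp) -> no flip
Dir SW: opp run (1,5) (2,4) (3,3) capped by W -> flip
Dir S: first cell '.' (not opp) -> no flip
Dir SE: first cell '.' (not opp) -> no flip

Answer: (1,5) (2,4) (3,3)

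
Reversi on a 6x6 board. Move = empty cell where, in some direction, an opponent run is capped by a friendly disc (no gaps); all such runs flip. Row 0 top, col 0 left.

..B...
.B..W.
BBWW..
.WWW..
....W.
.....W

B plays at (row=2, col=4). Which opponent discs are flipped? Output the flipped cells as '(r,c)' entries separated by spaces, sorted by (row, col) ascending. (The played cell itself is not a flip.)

Dir NW: first cell '.' (not opp) -> no flip
Dir N: opp run (1,4), next='.' -> no flip
Dir NE: first cell '.' (not opp) -> no flip
Dir W: opp run (2,3) (2,2) capped by B -> flip
Dir E: first cell '.' (not opp) -> no flip
Dir SW: opp run (3,3), next='.' -> no flip
Dir S: first cell '.' (not opp) -> no flip
Dir SE: first cell '.' (not opp) -> no flip

Answer: (2,2) (2,3)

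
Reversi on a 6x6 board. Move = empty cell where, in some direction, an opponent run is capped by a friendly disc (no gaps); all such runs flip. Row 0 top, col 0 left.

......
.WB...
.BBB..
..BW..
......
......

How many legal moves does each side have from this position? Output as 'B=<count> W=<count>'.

Answer: B=6 W=2

Derivation:
-- B to move --
(0,0): flips 1 -> legal
(0,1): flips 1 -> legal
(0,2): no bracket -> illegal
(1,0): flips 1 -> legal
(2,0): no bracket -> illegal
(2,4): no bracket -> illegal
(3,4): flips 1 -> legal
(4,2): no bracket -> illegal
(4,3): flips 1 -> legal
(4,4): flips 1 -> legal
B mobility = 6
-- W to move --
(0,1): no bracket -> illegal
(0,2): no bracket -> illegal
(0,3): no bracket -> illegal
(1,0): no bracket -> illegal
(1,3): flips 2 -> legal
(1,4): no bracket -> illegal
(2,0): no bracket -> illegal
(2,4): no bracket -> illegal
(3,0): no bracket -> illegal
(3,1): flips 2 -> legal
(3,4): no bracket -> illegal
(4,1): no bracket -> illegal
(4,2): no bracket -> illegal
(4,3): no bracket -> illegal
W mobility = 2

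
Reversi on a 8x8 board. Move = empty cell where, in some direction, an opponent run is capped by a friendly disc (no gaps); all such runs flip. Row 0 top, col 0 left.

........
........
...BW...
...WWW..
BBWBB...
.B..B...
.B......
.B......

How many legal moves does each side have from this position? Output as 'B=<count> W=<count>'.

Answer: B=6 W=9

Derivation:
-- B to move --
(1,3): no bracket -> illegal
(1,4): flips 2 -> legal
(1,5): flips 3 -> legal
(2,2): flips 1 -> legal
(2,5): flips 2 -> legal
(2,6): flips 1 -> legal
(3,1): no bracket -> illegal
(3,2): no bracket -> illegal
(3,6): no bracket -> illegal
(4,5): flips 1 -> legal
(4,6): no bracket -> illegal
(5,2): no bracket -> illegal
(5,3): no bracket -> illegal
B mobility = 6
-- W to move --
(1,2): flips 1 -> legal
(1,3): flips 1 -> legal
(1,4): no bracket -> illegal
(2,2): flips 1 -> legal
(3,0): no bracket -> illegal
(3,1): no bracket -> illegal
(3,2): no bracket -> illegal
(4,5): flips 2 -> legal
(5,0): no bracket -> illegal
(5,2): flips 1 -> legal
(5,3): flips 2 -> legal
(5,5): flips 1 -> legal
(6,0): flips 1 -> legal
(6,2): no bracket -> illegal
(6,3): no bracket -> illegal
(6,4): flips 2 -> legal
(6,5): no bracket -> illegal
(7,0): no bracket -> illegal
(7,2): no bracket -> illegal
W mobility = 9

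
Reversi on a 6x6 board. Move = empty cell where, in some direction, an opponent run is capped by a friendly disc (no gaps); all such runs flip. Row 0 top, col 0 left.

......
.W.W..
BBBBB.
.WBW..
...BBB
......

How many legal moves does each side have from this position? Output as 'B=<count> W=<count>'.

Answer: B=10 W=4

Derivation:
-- B to move --
(0,0): flips 1 -> legal
(0,1): flips 1 -> legal
(0,2): flips 2 -> legal
(0,3): flips 1 -> legal
(0,4): flips 1 -> legal
(1,0): no bracket -> illegal
(1,2): no bracket -> illegal
(1,4): no bracket -> illegal
(3,0): flips 1 -> legal
(3,4): flips 1 -> legal
(4,0): flips 1 -> legal
(4,1): flips 1 -> legal
(4,2): flips 2 -> legal
B mobility = 10
-- W to move --
(1,0): no bracket -> illegal
(1,2): no bracket -> illegal
(1,4): no bracket -> illegal
(1,5): flips 1 -> legal
(2,5): no bracket -> illegal
(3,0): no bracket -> illegal
(3,4): no bracket -> illegal
(3,5): flips 1 -> legal
(4,1): no bracket -> illegal
(4,2): no bracket -> illegal
(5,2): no bracket -> illegal
(5,3): flips 1 -> legal
(5,4): no bracket -> illegal
(5,5): flips 1 -> legal
W mobility = 4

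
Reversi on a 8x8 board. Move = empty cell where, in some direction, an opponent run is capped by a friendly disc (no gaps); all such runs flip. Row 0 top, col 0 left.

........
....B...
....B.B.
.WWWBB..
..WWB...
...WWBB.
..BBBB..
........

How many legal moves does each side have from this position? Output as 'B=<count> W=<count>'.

-- B to move --
(2,0): flips 3 -> legal
(2,1): flips 3 -> legal
(2,2): flips 1 -> legal
(2,3): flips 3 -> legal
(3,0): flips 3 -> legal
(4,0): no bracket -> illegal
(4,1): flips 2 -> legal
(4,5): flips 1 -> legal
(5,1): flips 2 -> legal
(5,2): flips 3 -> legal
B mobility = 9
-- W to move --
(0,3): no bracket -> illegal
(0,4): flips 4 -> legal
(0,5): no bracket -> illegal
(1,3): no bracket -> illegal
(1,5): flips 1 -> legal
(1,6): no bracket -> illegal
(1,7): flips 3 -> legal
(2,3): no bracket -> illegal
(2,5): flips 1 -> legal
(2,7): no bracket -> illegal
(3,6): flips 2 -> legal
(3,7): no bracket -> illegal
(4,5): flips 1 -> legal
(4,6): no bracket -> illegal
(4,7): no bracket -> illegal
(5,1): no bracket -> illegal
(5,2): no bracket -> illegal
(5,7): flips 2 -> legal
(6,1): no bracket -> illegal
(6,6): flips 2 -> legal
(6,7): no bracket -> illegal
(7,1): flips 1 -> legal
(7,2): flips 1 -> legal
(7,3): flips 1 -> legal
(7,4): flips 1 -> legal
(7,5): flips 1 -> legal
(7,6): flips 1 -> legal
W mobility = 14

Answer: B=9 W=14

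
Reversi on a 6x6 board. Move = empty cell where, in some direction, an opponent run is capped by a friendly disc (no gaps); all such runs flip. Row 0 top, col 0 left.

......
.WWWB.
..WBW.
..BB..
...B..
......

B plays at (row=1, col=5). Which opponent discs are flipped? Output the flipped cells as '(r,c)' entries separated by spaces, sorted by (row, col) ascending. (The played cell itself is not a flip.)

Answer: (2,4)

Derivation:
Dir NW: first cell '.' (not opp) -> no flip
Dir N: first cell '.' (not opp) -> no flip
Dir NE: edge -> no flip
Dir W: first cell 'B' (not opp) -> no flip
Dir E: edge -> no flip
Dir SW: opp run (2,4) capped by B -> flip
Dir S: first cell '.' (not opp) -> no flip
Dir SE: edge -> no flip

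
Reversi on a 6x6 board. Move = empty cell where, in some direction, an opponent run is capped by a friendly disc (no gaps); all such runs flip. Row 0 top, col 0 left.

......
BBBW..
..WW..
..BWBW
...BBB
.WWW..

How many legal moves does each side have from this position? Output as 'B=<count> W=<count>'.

Answer: B=3 W=8

Derivation:
-- B to move --
(0,2): no bracket -> illegal
(0,3): flips 3 -> legal
(0,4): no bracket -> illegal
(1,4): flips 2 -> legal
(2,1): no bracket -> illegal
(2,4): no bracket -> illegal
(2,5): flips 1 -> legal
(3,1): no bracket -> illegal
(4,0): no bracket -> illegal
(4,1): no bracket -> illegal
(4,2): no bracket -> illegal
(5,0): no bracket -> illegal
(5,4): no bracket -> illegal
B mobility = 3
-- W to move --
(0,0): flips 1 -> legal
(0,1): flips 1 -> legal
(0,2): flips 1 -> legal
(0,3): no bracket -> illegal
(2,0): no bracket -> illegal
(2,1): no bracket -> illegal
(2,4): no bracket -> illegal
(2,5): flips 2 -> legal
(3,1): flips 1 -> legal
(4,1): flips 1 -> legal
(4,2): flips 1 -> legal
(5,4): no bracket -> illegal
(5,5): flips 2 -> legal
W mobility = 8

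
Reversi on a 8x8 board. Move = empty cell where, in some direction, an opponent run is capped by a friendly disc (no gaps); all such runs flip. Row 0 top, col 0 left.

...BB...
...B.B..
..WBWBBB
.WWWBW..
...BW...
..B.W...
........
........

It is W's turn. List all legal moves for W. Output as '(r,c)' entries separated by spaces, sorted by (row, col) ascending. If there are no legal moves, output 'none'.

(0,2): flips 1 -> legal
(0,5): flips 2 -> legal
(0,6): flips 1 -> legal
(1,2): no bracket -> illegal
(1,4): flips 1 -> legal
(1,6): no bracket -> illegal
(1,7): flips 1 -> legal
(3,6): no bracket -> illegal
(3,7): no bracket -> illegal
(4,1): no bracket -> illegal
(4,2): flips 1 -> legal
(4,5): no bracket -> illegal
(5,1): no bracket -> illegal
(5,3): flips 1 -> legal
(6,1): no bracket -> illegal
(6,2): no bracket -> illegal
(6,3): no bracket -> illegal

Answer: (0,2) (0,5) (0,6) (1,4) (1,7) (4,2) (5,3)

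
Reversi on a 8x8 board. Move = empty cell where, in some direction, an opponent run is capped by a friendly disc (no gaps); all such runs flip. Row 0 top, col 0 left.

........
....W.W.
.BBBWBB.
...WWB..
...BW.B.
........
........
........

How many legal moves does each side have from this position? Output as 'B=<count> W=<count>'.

Answer: B=9 W=12

Derivation:
-- B to move --
(0,3): flips 1 -> legal
(0,4): no bracket -> illegal
(0,5): flips 1 -> legal
(0,6): flips 1 -> legal
(0,7): flips 1 -> legal
(1,3): flips 1 -> legal
(1,5): no bracket -> illegal
(1,7): no bracket -> illegal
(2,7): no bracket -> illegal
(3,2): flips 2 -> legal
(4,2): no bracket -> illegal
(4,5): flips 2 -> legal
(5,3): flips 1 -> legal
(5,4): no bracket -> illegal
(5,5): flips 2 -> legal
B mobility = 9
-- W to move --
(1,0): no bracket -> illegal
(1,1): flips 1 -> legal
(1,2): flips 1 -> legal
(1,3): flips 1 -> legal
(1,5): no bracket -> illegal
(1,7): flips 2 -> legal
(2,0): flips 3 -> legal
(2,7): flips 2 -> legal
(3,0): no bracket -> illegal
(3,1): no bracket -> illegal
(3,2): flips 1 -> legal
(3,6): flips 3 -> legal
(3,7): no bracket -> illegal
(4,2): flips 1 -> legal
(4,5): no bracket -> illegal
(4,7): no bracket -> illegal
(5,2): flips 1 -> legal
(5,3): flips 1 -> legal
(5,4): no bracket -> illegal
(5,5): no bracket -> illegal
(5,6): no bracket -> illegal
(5,7): flips 2 -> legal
W mobility = 12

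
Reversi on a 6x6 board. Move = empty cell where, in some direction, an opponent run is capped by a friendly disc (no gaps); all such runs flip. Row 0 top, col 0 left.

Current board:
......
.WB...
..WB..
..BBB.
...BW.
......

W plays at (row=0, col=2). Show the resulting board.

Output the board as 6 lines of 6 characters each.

Answer: ..W...
.WW...
..WB..
..BBB.
...BW.
......

Derivation:
Place W at (0,2); scan 8 dirs for brackets.
Dir NW: edge -> no flip
Dir N: edge -> no flip
Dir NE: edge -> no flip
Dir W: first cell '.' (not opp) -> no flip
Dir E: first cell '.' (not opp) -> no flip
Dir SW: first cell 'W' (not opp) -> no flip
Dir S: opp run (1,2) capped by W -> flip
Dir SE: first cell '.' (not opp) -> no flip
All flips: (1,2)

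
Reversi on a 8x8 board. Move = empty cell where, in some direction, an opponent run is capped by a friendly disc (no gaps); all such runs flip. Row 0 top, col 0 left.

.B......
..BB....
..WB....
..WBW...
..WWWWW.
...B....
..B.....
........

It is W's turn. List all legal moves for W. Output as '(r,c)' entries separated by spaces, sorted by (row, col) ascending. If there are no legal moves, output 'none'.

(0,0): no bracket -> illegal
(0,2): flips 1 -> legal
(0,3): flips 3 -> legal
(0,4): flips 1 -> legal
(1,0): no bracket -> illegal
(1,1): no bracket -> illegal
(1,4): flips 1 -> legal
(2,1): no bracket -> illegal
(2,4): flips 2 -> legal
(5,1): no bracket -> illegal
(5,2): no bracket -> illegal
(5,4): no bracket -> illegal
(6,1): no bracket -> illegal
(6,3): flips 1 -> legal
(6,4): flips 1 -> legal
(7,1): flips 2 -> legal
(7,2): no bracket -> illegal
(7,3): no bracket -> illegal

Answer: (0,2) (0,3) (0,4) (1,4) (2,4) (6,3) (6,4) (7,1)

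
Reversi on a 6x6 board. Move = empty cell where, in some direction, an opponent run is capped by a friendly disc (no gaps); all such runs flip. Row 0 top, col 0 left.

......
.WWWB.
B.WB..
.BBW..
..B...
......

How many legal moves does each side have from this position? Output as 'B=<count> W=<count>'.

-- B to move --
(0,0): no bracket -> illegal
(0,1): flips 1 -> legal
(0,2): flips 3 -> legal
(0,3): flips 1 -> legal
(0,4): flips 2 -> legal
(1,0): flips 3 -> legal
(2,1): flips 1 -> legal
(2,4): flips 1 -> legal
(3,4): flips 1 -> legal
(4,3): flips 1 -> legal
(4,4): no bracket -> illegal
B mobility = 9
-- W to move --
(0,3): no bracket -> illegal
(0,4): no bracket -> illegal
(0,5): no bracket -> illegal
(1,0): no bracket -> illegal
(1,5): flips 1 -> legal
(2,1): no bracket -> illegal
(2,4): flips 1 -> legal
(2,5): no bracket -> illegal
(3,0): flips 2 -> legal
(3,4): flips 1 -> legal
(4,0): flips 1 -> legal
(4,1): no bracket -> illegal
(4,3): no bracket -> illegal
(5,1): flips 1 -> legal
(5,2): flips 2 -> legal
(5,3): no bracket -> illegal
W mobility = 7

Answer: B=9 W=7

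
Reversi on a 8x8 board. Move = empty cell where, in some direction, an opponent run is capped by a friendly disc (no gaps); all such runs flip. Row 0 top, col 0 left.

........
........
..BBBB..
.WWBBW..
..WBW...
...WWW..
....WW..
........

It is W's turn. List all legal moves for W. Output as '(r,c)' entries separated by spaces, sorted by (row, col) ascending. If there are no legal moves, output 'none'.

Answer: (1,1) (1,2) (1,3) (1,4) (1,5)

Derivation:
(1,1): flips 2 -> legal
(1,2): flips 1 -> legal
(1,3): flips 5 -> legal
(1,4): flips 3 -> legal
(1,5): flips 3 -> legal
(1,6): no bracket -> illegal
(2,1): no bracket -> illegal
(2,6): no bracket -> illegal
(3,6): no bracket -> illegal
(4,5): no bracket -> illegal
(5,2): no bracket -> illegal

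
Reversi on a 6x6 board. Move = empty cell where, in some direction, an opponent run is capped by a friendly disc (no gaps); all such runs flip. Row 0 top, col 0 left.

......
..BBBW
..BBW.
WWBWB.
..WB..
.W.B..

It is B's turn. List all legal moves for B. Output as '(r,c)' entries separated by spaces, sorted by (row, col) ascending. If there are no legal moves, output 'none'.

(0,4): no bracket -> illegal
(0,5): no bracket -> illegal
(2,0): flips 2 -> legal
(2,1): no bracket -> illegal
(2,5): flips 1 -> legal
(3,5): flips 1 -> legal
(4,0): flips 1 -> legal
(4,1): flips 1 -> legal
(4,4): flips 1 -> legal
(5,0): no bracket -> illegal
(5,2): flips 1 -> legal

Answer: (2,0) (2,5) (3,5) (4,0) (4,1) (4,4) (5,2)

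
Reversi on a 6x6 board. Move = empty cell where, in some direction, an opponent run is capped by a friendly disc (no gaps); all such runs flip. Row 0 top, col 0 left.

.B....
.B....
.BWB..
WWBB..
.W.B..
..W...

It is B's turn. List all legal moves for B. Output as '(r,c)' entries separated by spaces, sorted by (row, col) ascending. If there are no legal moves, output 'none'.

(1,2): flips 1 -> legal
(1,3): no bracket -> illegal
(2,0): no bracket -> illegal
(4,0): no bracket -> illegal
(4,2): no bracket -> illegal
(5,0): flips 1 -> legal
(5,1): flips 2 -> legal
(5,3): no bracket -> illegal

Answer: (1,2) (5,0) (5,1)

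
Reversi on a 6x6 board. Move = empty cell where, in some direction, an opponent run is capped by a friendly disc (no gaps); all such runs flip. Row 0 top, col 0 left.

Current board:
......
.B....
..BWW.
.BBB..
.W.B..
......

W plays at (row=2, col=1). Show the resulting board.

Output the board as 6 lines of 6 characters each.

Answer: ......
.B....
.WWWW.
.WBB..
.W.B..
......

Derivation:
Place W at (2,1); scan 8 dirs for brackets.
Dir NW: first cell '.' (not opp) -> no flip
Dir N: opp run (1,1), next='.' -> no flip
Dir NE: first cell '.' (not opp) -> no flip
Dir W: first cell '.' (not opp) -> no flip
Dir E: opp run (2,2) capped by W -> flip
Dir SW: first cell '.' (not opp) -> no flip
Dir S: opp run (3,1) capped by W -> flip
Dir SE: opp run (3,2) (4,3), next='.' -> no flip
All flips: (2,2) (3,1)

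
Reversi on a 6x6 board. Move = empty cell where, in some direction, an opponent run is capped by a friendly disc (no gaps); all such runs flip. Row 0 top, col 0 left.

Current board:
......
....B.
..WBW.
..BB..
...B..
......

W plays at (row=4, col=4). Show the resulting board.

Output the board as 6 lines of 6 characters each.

Answer: ......
....B.
..WBW.
..BW..
...BW.
......

Derivation:
Place W at (4,4); scan 8 dirs for brackets.
Dir NW: opp run (3,3) capped by W -> flip
Dir N: first cell '.' (not opp) -> no flip
Dir NE: first cell '.' (not opp) -> no flip
Dir W: opp run (4,3), next='.' -> no flip
Dir E: first cell '.' (not opp) -> no flip
Dir SW: first cell '.' (not opp) -> no flip
Dir S: first cell '.' (not opp) -> no flip
Dir SE: first cell '.' (not opp) -> no flip
All flips: (3,3)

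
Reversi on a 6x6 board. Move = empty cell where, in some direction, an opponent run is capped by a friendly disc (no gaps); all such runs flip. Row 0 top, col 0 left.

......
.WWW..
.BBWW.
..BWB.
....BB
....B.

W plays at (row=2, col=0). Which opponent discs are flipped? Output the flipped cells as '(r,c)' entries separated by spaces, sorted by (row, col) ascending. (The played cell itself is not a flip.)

Dir NW: edge -> no flip
Dir N: first cell '.' (not opp) -> no flip
Dir NE: first cell 'W' (not opp) -> no flip
Dir W: edge -> no flip
Dir E: opp run (2,1) (2,2) capped by W -> flip
Dir SW: edge -> no flip
Dir S: first cell '.' (not opp) -> no flip
Dir SE: first cell '.' (not opp) -> no flip

Answer: (2,1) (2,2)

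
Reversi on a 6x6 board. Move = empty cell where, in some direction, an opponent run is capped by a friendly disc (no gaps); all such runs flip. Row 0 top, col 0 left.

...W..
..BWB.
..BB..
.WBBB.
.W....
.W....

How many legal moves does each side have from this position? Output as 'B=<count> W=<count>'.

-- B to move --
(0,2): no bracket -> illegal
(0,4): flips 1 -> legal
(2,0): no bracket -> illegal
(2,1): no bracket -> illegal
(2,4): no bracket -> illegal
(3,0): flips 1 -> legal
(4,0): flips 1 -> legal
(4,2): no bracket -> illegal
(5,0): flips 1 -> legal
(5,2): no bracket -> illegal
B mobility = 4
-- W to move --
(0,1): no bracket -> illegal
(0,2): no bracket -> illegal
(0,4): no bracket -> illegal
(0,5): flips 3 -> legal
(1,1): flips 1 -> legal
(1,5): flips 1 -> legal
(2,1): flips 1 -> legal
(2,4): no bracket -> illegal
(2,5): flips 1 -> legal
(3,5): flips 3 -> legal
(4,2): no bracket -> illegal
(4,3): flips 2 -> legal
(4,4): no bracket -> illegal
(4,5): no bracket -> illegal
W mobility = 7

Answer: B=4 W=7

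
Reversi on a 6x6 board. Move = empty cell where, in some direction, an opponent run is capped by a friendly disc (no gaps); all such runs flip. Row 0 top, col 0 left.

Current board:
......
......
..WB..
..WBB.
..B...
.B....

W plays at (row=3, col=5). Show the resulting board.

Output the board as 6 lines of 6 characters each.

Place W at (3,5); scan 8 dirs for brackets.
Dir NW: first cell '.' (not opp) -> no flip
Dir N: first cell '.' (not opp) -> no flip
Dir NE: edge -> no flip
Dir W: opp run (3,4) (3,3) capped by W -> flip
Dir E: edge -> no flip
Dir SW: first cell '.' (not opp) -> no flip
Dir S: first cell '.' (not opp) -> no flip
Dir SE: edge -> no flip
All flips: (3,3) (3,4)

Answer: ......
......
..WB..
..WWWW
..B...
.B....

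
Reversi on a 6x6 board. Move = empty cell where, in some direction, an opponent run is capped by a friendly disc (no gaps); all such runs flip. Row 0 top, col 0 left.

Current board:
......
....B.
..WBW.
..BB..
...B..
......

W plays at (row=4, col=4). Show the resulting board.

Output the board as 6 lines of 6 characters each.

Place W at (4,4); scan 8 dirs for brackets.
Dir NW: opp run (3,3) capped by W -> flip
Dir N: first cell '.' (not opp) -> no flip
Dir NE: first cell '.' (not opp) -> no flip
Dir W: opp run (4,3), next='.' -> no flip
Dir E: first cell '.' (not opp) -> no flip
Dir SW: first cell '.' (not opp) -> no flip
Dir S: first cell '.' (not opp) -> no flip
Dir SE: first cell '.' (not opp) -> no flip
All flips: (3,3)

Answer: ......
....B.
..WBW.
..BW..
...BW.
......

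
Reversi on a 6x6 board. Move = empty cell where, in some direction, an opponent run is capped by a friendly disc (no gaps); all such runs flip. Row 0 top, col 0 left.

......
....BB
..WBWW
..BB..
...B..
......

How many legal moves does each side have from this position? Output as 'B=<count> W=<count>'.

Answer: B=5 W=5

Derivation:
-- B to move --
(1,1): flips 1 -> legal
(1,2): flips 1 -> legal
(1,3): no bracket -> illegal
(2,1): flips 1 -> legal
(3,1): no bracket -> illegal
(3,4): flips 1 -> legal
(3,5): flips 1 -> legal
B mobility = 5
-- W to move --
(0,3): flips 1 -> legal
(0,4): flips 1 -> legal
(0,5): flips 1 -> legal
(1,2): no bracket -> illegal
(1,3): no bracket -> illegal
(2,1): no bracket -> illegal
(3,1): no bracket -> illegal
(3,4): no bracket -> illegal
(4,1): no bracket -> illegal
(4,2): flips 2 -> legal
(4,4): flips 1 -> legal
(5,2): no bracket -> illegal
(5,3): no bracket -> illegal
(5,4): no bracket -> illegal
W mobility = 5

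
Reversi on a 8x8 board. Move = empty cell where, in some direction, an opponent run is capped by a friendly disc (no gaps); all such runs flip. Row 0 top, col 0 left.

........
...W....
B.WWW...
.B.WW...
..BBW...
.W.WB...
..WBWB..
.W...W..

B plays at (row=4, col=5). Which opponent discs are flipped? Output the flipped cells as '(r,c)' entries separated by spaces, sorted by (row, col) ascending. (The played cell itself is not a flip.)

Answer: (4,4)

Derivation:
Dir NW: opp run (3,4) (2,3), next='.' -> no flip
Dir N: first cell '.' (not opp) -> no flip
Dir NE: first cell '.' (not opp) -> no flip
Dir W: opp run (4,4) capped by B -> flip
Dir E: first cell '.' (not opp) -> no flip
Dir SW: first cell 'B' (not opp) -> no flip
Dir S: first cell '.' (not opp) -> no flip
Dir SE: first cell '.' (not opp) -> no flip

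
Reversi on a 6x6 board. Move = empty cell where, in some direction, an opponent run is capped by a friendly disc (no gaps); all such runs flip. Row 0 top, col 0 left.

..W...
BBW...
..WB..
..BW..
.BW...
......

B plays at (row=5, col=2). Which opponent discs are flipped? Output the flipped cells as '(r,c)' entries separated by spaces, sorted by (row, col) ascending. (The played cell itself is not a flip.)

Dir NW: first cell 'B' (not opp) -> no flip
Dir N: opp run (4,2) capped by B -> flip
Dir NE: first cell '.' (not opp) -> no flip
Dir W: first cell '.' (not opp) -> no flip
Dir E: first cell '.' (not opp) -> no flip
Dir SW: edge -> no flip
Dir S: edge -> no flip
Dir SE: edge -> no flip

Answer: (4,2)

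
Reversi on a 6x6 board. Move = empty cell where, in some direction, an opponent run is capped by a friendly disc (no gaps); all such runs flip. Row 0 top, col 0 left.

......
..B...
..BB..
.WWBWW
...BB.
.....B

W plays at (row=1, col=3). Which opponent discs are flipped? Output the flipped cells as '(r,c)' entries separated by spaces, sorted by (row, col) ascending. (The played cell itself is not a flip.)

Answer: (2,2)

Derivation:
Dir NW: first cell '.' (not opp) -> no flip
Dir N: first cell '.' (not opp) -> no flip
Dir NE: first cell '.' (not opp) -> no flip
Dir W: opp run (1,2), next='.' -> no flip
Dir E: first cell '.' (not opp) -> no flip
Dir SW: opp run (2,2) capped by W -> flip
Dir S: opp run (2,3) (3,3) (4,3), next='.' -> no flip
Dir SE: first cell '.' (not opp) -> no flip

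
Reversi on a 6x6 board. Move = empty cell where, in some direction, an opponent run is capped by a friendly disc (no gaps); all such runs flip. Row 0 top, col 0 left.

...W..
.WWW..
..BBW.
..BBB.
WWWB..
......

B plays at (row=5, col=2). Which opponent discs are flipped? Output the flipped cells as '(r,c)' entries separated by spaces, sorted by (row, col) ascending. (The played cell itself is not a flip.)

Answer: (4,2)

Derivation:
Dir NW: opp run (4,1), next='.' -> no flip
Dir N: opp run (4,2) capped by B -> flip
Dir NE: first cell 'B' (not opp) -> no flip
Dir W: first cell '.' (not opp) -> no flip
Dir E: first cell '.' (not opp) -> no flip
Dir SW: edge -> no flip
Dir S: edge -> no flip
Dir SE: edge -> no flip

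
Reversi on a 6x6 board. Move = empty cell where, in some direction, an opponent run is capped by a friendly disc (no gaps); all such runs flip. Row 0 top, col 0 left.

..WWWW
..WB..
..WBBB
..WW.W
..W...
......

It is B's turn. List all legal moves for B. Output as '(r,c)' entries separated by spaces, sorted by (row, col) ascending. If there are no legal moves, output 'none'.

(0,1): flips 1 -> legal
(1,1): flips 1 -> legal
(1,4): no bracket -> illegal
(1,5): no bracket -> illegal
(2,1): flips 1 -> legal
(3,1): flips 1 -> legal
(3,4): no bracket -> illegal
(4,1): flips 1 -> legal
(4,3): flips 1 -> legal
(4,4): no bracket -> illegal
(4,5): flips 1 -> legal
(5,1): flips 2 -> legal
(5,2): no bracket -> illegal
(5,3): no bracket -> illegal

Answer: (0,1) (1,1) (2,1) (3,1) (4,1) (4,3) (4,5) (5,1)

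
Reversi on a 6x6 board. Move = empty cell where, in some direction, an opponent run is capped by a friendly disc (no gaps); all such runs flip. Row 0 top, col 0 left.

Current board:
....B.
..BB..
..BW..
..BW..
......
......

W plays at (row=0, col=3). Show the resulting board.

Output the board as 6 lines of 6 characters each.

Place W at (0,3); scan 8 dirs for brackets.
Dir NW: edge -> no flip
Dir N: edge -> no flip
Dir NE: edge -> no flip
Dir W: first cell '.' (not opp) -> no flip
Dir E: opp run (0,4), next='.' -> no flip
Dir SW: opp run (1,2), next='.' -> no flip
Dir S: opp run (1,3) capped by W -> flip
Dir SE: first cell '.' (not opp) -> no flip
All flips: (1,3)

Answer: ...WB.
..BW..
..BW..
..BW..
......
......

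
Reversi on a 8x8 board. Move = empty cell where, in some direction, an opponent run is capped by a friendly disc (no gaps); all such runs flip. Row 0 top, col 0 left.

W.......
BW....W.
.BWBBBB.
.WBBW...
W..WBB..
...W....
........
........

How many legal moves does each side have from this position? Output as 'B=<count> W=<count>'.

-- B to move --
(0,1): flips 1 -> legal
(0,2): no bracket -> illegal
(0,5): no bracket -> illegal
(0,6): flips 1 -> legal
(0,7): flips 1 -> legal
(1,2): flips 2 -> legal
(1,3): no bracket -> illegal
(1,5): no bracket -> illegal
(1,7): no bracket -> illegal
(2,0): no bracket -> illegal
(2,7): no bracket -> illegal
(3,0): flips 1 -> legal
(3,5): flips 1 -> legal
(4,1): flips 1 -> legal
(4,2): flips 1 -> legal
(5,0): no bracket -> illegal
(5,1): no bracket -> illegal
(5,2): flips 2 -> legal
(5,4): flips 1 -> legal
(6,2): flips 1 -> legal
(6,3): flips 2 -> legal
(6,4): no bracket -> illegal
B mobility = 12
-- W to move --
(0,1): no bracket -> illegal
(1,2): flips 1 -> legal
(1,3): flips 2 -> legal
(1,4): flips 1 -> legal
(1,5): no bracket -> illegal
(1,7): no bracket -> illegal
(2,0): flips 2 -> legal
(2,7): flips 4 -> legal
(3,0): no bracket -> illegal
(3,5): flips 1 -> legal
(3,6): flips 1 -> legal
(3,7): no bracket -> illegal
(4,1): no bracket -> illegal
(4,2): flips 1 -> legal
(4,6): flips 2 -> legal
(5,4): flips 1 -> legal
(5,5): flips 2 -> legal
(5,6): flips 1 -> legal
W mobility = 12

Answer: B=12 W=12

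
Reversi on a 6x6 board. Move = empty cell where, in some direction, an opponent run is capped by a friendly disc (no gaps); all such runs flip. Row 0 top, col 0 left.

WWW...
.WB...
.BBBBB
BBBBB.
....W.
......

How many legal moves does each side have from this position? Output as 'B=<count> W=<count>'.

-- B to move --
(0,3): no bracket -> illegal
(1,0): flips 1 -> legal
(1,3): no bracket -> illegal
(2,0): no bracket -> illegal
(3,5): no bracket -> illegal
(4,3): no bracket -> illegal
(4,5): no bracket -> illegal
(5,3): no bracket -> illegal
(5,4): flips 1 -> legal
(5,5): flips 1 -> legal
B mobility = 3
-- W to move --
(0,3): no bracket -> illegal
(1,0): no bracket -> illegal
(1,3): flips 1 -> legal
(1,4): flips 2 -> legal
(1,5): no bracket -> illegal
(2,0): no bracket -> illegal
(3,5): no bracket -> illegal
(4,0): no bracket -> illegal
(4,1): flips 2 -> legal
(4,2): flips 3 -> legal
(4,3): no bracket -> illegal
(4,5): flips 3 -> legal
W mobility = 5

Answer: B=3 W=5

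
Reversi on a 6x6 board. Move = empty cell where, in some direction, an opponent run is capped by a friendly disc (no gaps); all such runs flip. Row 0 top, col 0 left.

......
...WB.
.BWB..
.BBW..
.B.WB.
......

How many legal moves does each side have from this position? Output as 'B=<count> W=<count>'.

-- B to move --
(0,2): no bracket -> illegal
(0,3): flips 1 -> legal
(0,4): flips 2 -> legal
(1,1): flips 2 -> legal
(1,2): flips 2 -> legal
(2,4): no bracket -> illegal
(3,4): flips 1 -> legal
(4,2): flips 1 -> legal
(5,2): no bracket -> illegal
(5,3): flips 2 -> legal
(5,4): flips 1 -> legal
B mobility = 8
-- W to move --
(0,3): no bracket -> illegal
(0,4): no bracket -> illegal
(0,5): no bracket -> illegal
(1,0): flips 2 -> legal
(1,1): no bracket -> illegal
(1,2): no bracket -> illegal
(1,5): flips 1 -> legal
(2,0): flips 1 -> legal
(2,4): flips 1 -> legal
(2,5): no bracket -> illegal
(3,0): flips 2 -> legal
(3,4): no bracket -> illegal
(3,5): no bracket -> illegal
(4,0): flips 1 -> legal
(4,2): flips 1 -> legal
(4,5): flips 1 -> legal
(5,0): no bracket -> illegal
(5,1): no bracket -> illegal
(5,2): no bracket -> illegal
(5,3): no bracket -> illegal
(5,4): no bracket -> illegal
(5,5): flips 1 -> legal
W mobility = 9

Answer: B=8 W=9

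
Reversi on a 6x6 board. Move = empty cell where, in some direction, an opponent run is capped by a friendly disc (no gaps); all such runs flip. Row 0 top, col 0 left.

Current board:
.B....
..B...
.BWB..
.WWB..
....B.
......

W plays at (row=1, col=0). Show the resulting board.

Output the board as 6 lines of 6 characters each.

Answer: .B....
W.B...
.WWB..
.WWB..
....B.
......

Derivation:
Place W at (1,0); scan 8 dirs for brackets.
Dir NW: edge -> no flip
Dir N: first cell '.' (not opp) -> no flip
Dir NE: opp run (0,1), next=edge -> no flip
Dir W: edge -> no flip
Dir E: first cell '.' (not opp) -> no flip
Dir SW: edge -> no flip
Dir S: first cell '.' (not opp) -> no flip
Dir SE: opp run (2,1) capped by W -> flip
All flips: (2,1)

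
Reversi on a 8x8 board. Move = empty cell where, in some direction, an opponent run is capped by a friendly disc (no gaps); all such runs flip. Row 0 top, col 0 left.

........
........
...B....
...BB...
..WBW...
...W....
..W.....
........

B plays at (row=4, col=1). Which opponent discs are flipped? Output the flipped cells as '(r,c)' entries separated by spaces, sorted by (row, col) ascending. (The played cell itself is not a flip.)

Answer: (4,2)

Derivation:
Dir NW: first cell '.' (not opp) -> no flip
Dir N: first cell '.' (not opp) -> no flip
Dir NE: first cell '.' (not opp) -> no flip
Dir W: first cell '.' (not opp) -> no flip
Dir E: opp run (4,2) capped by B -> flip
Dir SW: first cell '.' (not opp) -> no flip
Dir S: first cell '.' (not opp) -> no flip
Dir SE: first cell '.' (not opp) -> no flip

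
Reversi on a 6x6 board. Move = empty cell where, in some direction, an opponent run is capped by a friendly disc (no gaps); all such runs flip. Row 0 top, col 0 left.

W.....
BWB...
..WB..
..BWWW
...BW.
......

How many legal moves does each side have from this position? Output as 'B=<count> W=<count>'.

-- B to move --
(0,1): no bracket -> illegal
(0,2): no bracket -> illegal
(1,3): no bracket -> illegal
(2,0): no bracket -> illegal
(2,1): flips 1 -> legal
(2,4): no bracket -> illegal
(2,5): flips 1 -> legal
(3,1): no bracket -> illegal
(4,2): no bracket -> illegal
(4,5): flips 2 -> legal
(5,3): no bracket -> illegal
(5,4): no bracket -> illegal
(5,5): no bracket -> illegal
B mobility = 3
-- W to move --
(0,1): flips 2 -> legal
(0,2): flips 1 -> legal
(0,3): no bracket -> illegal
(1,3): flips 2 -> legal
(1,4): no bracket -> illegal
(2,0): flips 1 -> legal
(2,1): no bracket -> illegal
(2,4): flips 1 -> legal
(3,1): flips 1 -> legal
(4,1): no bracket -> illegal
(4,2): flips 2 -> legal
(5,2): flips 1 -> legal
(5,3): flips 1 -> legal
(5,4): no bracket -> illegal
W mobility = 9

Answer: B=3 W=9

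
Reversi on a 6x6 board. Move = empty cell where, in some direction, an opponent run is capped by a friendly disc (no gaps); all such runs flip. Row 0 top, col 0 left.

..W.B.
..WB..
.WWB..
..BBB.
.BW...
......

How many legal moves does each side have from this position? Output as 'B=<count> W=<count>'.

-- B to move --
(0,1): flips 1 -> legal
(0,3): no bracket -> illegal
(1,0): flips 1 -> legal
(1,1): flips 2 -> legal
(2,0): flips 2 -> legal
(3,0): no bracket -> illegal
(3,1): flips 1 -> legal
(4,3): flips 1 -> legal
(5,1): flips 1 -> legal
(5,2): flips 1 -> legal
(5,3): no bracket -> illegal
B mobility = 8
-- W to move --
(0,3): no bracket -> illegal
(0,5): no bracket -> illegal
(1,4): flips 1 -> legal
(1,5): no bracket -> illegal
(2,4): flips 3 -> legal
(2,5): no bracket -> illegal
(3,0): no bracket -> illegal
(3,1): no bracket -> illegal
(3,5): no bracket -> illegal
(4,0): flips 1 -> legal
(4,3): flips 1 -> legal
(4,4): flips 1 -> legal
(4,5): flips 2 -> legal
(5,0): no bracket -> illegal
(5,1): no bracket -> illegal
(5,2): no bracket -> illegal
W mobility = 6

Answer: B=8 W=6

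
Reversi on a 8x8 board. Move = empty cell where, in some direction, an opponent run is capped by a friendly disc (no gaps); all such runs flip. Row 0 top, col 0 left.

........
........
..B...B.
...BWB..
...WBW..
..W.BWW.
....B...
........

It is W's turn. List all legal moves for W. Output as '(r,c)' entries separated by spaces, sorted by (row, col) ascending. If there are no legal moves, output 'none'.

(1,1): flips 3 -> legal
(1,2): no bracket -> illegal
(1,3): no bracket -> illegal
(1,5): no bracket -> illegal
(1,6): no bracket -> illegal
(1,7): no bracket -> illegal
(2,1): no bracket -> illegal
(2,3): flips 1 -> legal
(2,4): no bracket -> illegal
(2,5): flips 1 -> legal
(2,7): no bracket -> illegal
(3,1): no bracket -> illegal
(3,2): flips 1 -> legal
(3,6): flips 1 -> legal
(3,7): no bracket -> illegal
(4,2): no bracket -> illegal
(4,6): no bracket -> illegal
(5,3): flips 1 -> legal
(6,3): flips 1 -> legal
(6,5): flips 1 -> legal
(7,3): flips 1 -> legal
(7,4): flips 3 -> legal
(7,5): no bracket -> illegal

Answer: (1,1) (2,3) (2,5) (3,2) (3,6) (5,3) (6,3) (6,5) (7,3) (7,4)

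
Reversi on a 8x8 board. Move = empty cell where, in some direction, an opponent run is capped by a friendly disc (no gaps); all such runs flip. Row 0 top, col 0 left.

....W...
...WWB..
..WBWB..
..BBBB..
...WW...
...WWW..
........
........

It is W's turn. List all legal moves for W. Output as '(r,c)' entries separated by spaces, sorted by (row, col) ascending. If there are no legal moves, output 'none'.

(0,5): no bracket -> illegal
(0,6): flips 1 -> legal
(1,2): no bracket -> illegal
(1,6): flips 3 -> legal
(2,1): flips 1 -> legal
(2,6): flips 3 -> legal
(3,1): no bracket -> illegal
(3,6): flips 1 -> legal
(4,1): flips 2 -> legal
(4,2): flips 2 -> legal
(4,5): no bracket -> illegal
(4,6): flips 1 -> legal

Answer: (0,6) (1,6) (2,1) (2,6) (3,6) (4,1) (4,2) (4,6)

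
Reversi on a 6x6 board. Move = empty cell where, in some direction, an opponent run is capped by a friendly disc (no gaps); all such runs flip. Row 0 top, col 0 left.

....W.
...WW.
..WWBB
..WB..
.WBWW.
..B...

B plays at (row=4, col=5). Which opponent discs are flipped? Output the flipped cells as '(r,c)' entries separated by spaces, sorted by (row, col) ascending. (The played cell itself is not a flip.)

Answer: (4,3) (4,4)

Derivation:
Dir NW: first cell '.' (not opp) -> no flip
Dir N: first cell '.' (not opp) -> no flip
Dir NE: edge -> no flip
Dir W: opp run (4,4) (4,3) capped by B -> flip
Dir E: edge -> no flip
Dir SW: first cell '.' (not opp) -> no flip
Dir S: first cell '.' (not opp) -> no flip
Dir SE: edge -> no flip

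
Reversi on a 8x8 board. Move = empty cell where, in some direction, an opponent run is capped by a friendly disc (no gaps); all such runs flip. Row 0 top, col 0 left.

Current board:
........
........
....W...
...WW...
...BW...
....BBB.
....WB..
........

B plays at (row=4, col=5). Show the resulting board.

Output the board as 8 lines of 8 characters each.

Answer: ........
........
....W...
...WW...
...BBB..
....BBB.
....WB..
........

Derivation:
Place B at (4,5); scan 8 dirs for brackets.
Dir NW: opp run (3,4), next='.' -> no flip
Dir N: first cell '.' (not opp) -> no flip
Dir NE: first cell '.' (not opp) -> no flip
Dir W: opp run (4,4) capped by B -> flip
Dir E: first cell '.' (not opp) -> no flip
Dir SW: first cell 'B' (not opp) -> no flip
Dir S: first cell 'B' (not opp) -> no flip
Dir SE: first cell 'B' (not opp) -> no flip
All flips: (4,4)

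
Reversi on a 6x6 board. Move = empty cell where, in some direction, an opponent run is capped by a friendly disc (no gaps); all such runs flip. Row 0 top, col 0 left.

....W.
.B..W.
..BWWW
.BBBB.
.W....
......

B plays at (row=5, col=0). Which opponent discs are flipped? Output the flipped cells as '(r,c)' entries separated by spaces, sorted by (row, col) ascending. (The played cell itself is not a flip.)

Dir NW: edge -> no flip
Dir N: first cell '.' (not opp) -> no flip
Dir NE: opp run (4,1) capped by B -> flip
Dir W: edge -> no flip
Dir E: first cell '.' (not opp) -> no flip
Dir SW: edge -> no flip
Dir S: edge -> no flip
Dir SE: edge -> no flip

Answer: (4,1)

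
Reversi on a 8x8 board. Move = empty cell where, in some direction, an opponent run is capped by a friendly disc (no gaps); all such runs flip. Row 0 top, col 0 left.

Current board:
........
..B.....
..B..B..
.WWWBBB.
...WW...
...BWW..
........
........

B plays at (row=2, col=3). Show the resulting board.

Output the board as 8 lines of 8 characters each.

Answer: ........
..B.....
..BB.B..
.WWBBBB.
...BW...
...BWW..
........
........

Derivation:
Place B at (2,3); scan 8 dirs for brackets.
Dir NW: first cell 'B' (not opp) -> no flip
Dir N: first cell '.' (not opp) -> no flip
Dir NE: first cell '.' (not opp) -> no flip
Dir W: first cell 'B' (not opp) -> no flip
Dir E: first cell '.' (not opp) -> no flip
Dir SW: opp run (3,2), next='.' -> no flip
Dir S: opp run (3,3) (4,3) capped by B -> flip
Dir SE: first cell 'B' (not opp) -> no flip
All flips: (3,3) (4,3)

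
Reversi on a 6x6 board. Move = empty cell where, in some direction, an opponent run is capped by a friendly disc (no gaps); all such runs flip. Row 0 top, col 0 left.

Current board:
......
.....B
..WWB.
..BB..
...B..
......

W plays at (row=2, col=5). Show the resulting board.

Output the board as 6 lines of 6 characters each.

Place W at (2,5); scan 8 dirs for brackets.
Dir NW: first cell '.' (not opp) -> no flip
Dir N: opp run (1,5), next='.' -> no flip
Dir NE: edge -> no flip
Dir W: opp run (2,4) capped by W -> flip
Dir E: edge -> no flip
Dir SW: first cell '.' (not opp) -> no flip
Dir S: first cell '.' (not opp) -> no flip
Dir SE: edge -> no flip
All flips: (2,4)

Answer: ......
.....B
..WWWW
..BB..
...B..
......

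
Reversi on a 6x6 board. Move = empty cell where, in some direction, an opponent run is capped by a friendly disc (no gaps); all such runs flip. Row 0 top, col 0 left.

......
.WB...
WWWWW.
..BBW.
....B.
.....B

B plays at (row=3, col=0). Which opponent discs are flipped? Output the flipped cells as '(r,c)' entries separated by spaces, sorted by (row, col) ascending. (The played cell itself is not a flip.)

Answer: (2,1)

Derivation:
Dir NW: edge -> no flip
Dir N: opp run (2,0), next='.' -> no flip
Dir NE: opp run (2,1) capped by B -> flip
Dir W: edge -> no flip
Dir E: first cell '.' (not opp) -> no flip
Dir SW: edge -> no flip
Dir S: first cell '.' (not opp) -> no flip
Dir SE: first cell '.' (not opp) -> no flip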